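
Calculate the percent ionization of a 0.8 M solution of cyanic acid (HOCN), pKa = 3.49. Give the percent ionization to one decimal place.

HOCN ⇌ OCN- + H+; let x = [H+] at equilibrium.
Ka = 10^(−3.49) = 3.24 × 10^-4
x ≈ √(Ka·C₀) = √(3.24 × 10^-4 × 0.8) = 1.61 × 10^-2 M
% ionization = x/C₀ × 100% = 1.61 × 10^-2/0.8 × 100% = 2.0%

2.0%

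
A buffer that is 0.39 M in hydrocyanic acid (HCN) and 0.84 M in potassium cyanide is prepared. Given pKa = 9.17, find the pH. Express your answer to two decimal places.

Using pH = pKa + log([base]/[acid]) with [base]/[acid] = 0.84/0.39:
pH = 9.17 + (+0.333) = 9.50

pH = 9.50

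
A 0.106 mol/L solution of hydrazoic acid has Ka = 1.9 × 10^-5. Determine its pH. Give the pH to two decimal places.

pH = 2.85

HN3 ⇌ N3- + H+
Ka = [H+]²/(0.106 − [H+]) = 1.9 × 10^-5
Neglecting [H+] in the denominator: [H+] = √(1.9 × 10^-5 × 0.106) = 1.42 × 10^-3 M
([H+]/C₀ = 1.3% < 5%, so the approximation holds.)
pH = −log[H+] = −log(1.42 × 10^-3) = 2.85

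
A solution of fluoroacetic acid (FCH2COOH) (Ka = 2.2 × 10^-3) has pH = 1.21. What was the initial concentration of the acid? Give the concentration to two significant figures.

[H+] = 10^(-1.21) = 6.17 × 10^-2 M = x
Ka = x²/(C₀ − x) ⇒ C₀ = x + x²/Ka
C₀ = 6.17 × 10^-2 + (6.17 × 10^-2)²/(2.2 × 10^-3) = 1.79 M

C₀ = 1.8 M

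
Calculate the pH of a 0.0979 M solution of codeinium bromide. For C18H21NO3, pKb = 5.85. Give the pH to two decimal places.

pH = 4.58

C18H22NO3+ is the conjugate acid of the weak base C18H21NO3.
Kb = 10^(−5.85) = 1.41 × 10^-6
Ka = Kw/Kb = 1.0×10^-14 / 1.41 × 10^-6 = 7.09 × 10^-9
From the ICE table, Ka = x²/(0.0979 − x) = 7.09 × 10^-9.
Assume x ≪ 0.0979: x ≈ √(7.09 × 10^-9 × 0.0979) = 2.63 × 10^-5 M
Check: 0.027% ionized — well under 5%, approximation valid.
pH = −log[H+] = −log(2.63 × 10^-5) = 4.58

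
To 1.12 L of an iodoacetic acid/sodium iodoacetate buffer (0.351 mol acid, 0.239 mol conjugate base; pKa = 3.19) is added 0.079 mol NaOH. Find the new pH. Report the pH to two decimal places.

After neutralization: n(ICH2COOH) = 0.272 mol, n(ICH2COO-) = 0.318 mol.
pH = pKa + log([A⁻]/[HA]) = 3.19 + log(0.318/0.272) = 3.19 +0.068

pH = 3.26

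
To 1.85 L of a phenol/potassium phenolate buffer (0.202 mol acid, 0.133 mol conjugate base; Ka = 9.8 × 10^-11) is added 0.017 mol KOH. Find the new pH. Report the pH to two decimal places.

After neutralization: n(C6H5OH) = 0.185 mol, n(C6H5O-) = 0.15 mol.
pKa = −log(9.8 × 10^-11) = 10.009
pH = pKa + log([A⁻]/[HA]) = 10.009 + log(0.15/0.185) = 10.009 -0.091

pH = 9.92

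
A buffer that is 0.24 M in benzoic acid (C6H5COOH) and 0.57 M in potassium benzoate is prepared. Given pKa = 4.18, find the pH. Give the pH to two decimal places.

pH = 4.56

Using pH = pKa + log([base]/[acid]) with [base]/[acid] = 0.57/0.24:
pH = 4.18 + (+0.376) = 4.56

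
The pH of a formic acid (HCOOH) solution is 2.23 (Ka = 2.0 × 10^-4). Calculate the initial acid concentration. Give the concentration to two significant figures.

[H+] = 10^(-2.23) = 5.89 × 10^-3 M = x
Ka = x²/(C₀ − x) ⇒ C₀ = x + x²/Ka
C₀ = 5.89 × 10^-3 + (5.89 × 10^-3)²/(2.0 × 10^-4) = 1.79 × 10^-1 M

C₀ = 1.8 × 10^-1 M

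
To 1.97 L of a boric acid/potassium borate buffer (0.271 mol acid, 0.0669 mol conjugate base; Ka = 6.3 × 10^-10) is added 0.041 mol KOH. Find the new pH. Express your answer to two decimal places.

pH = 8.87

After neutralization: n(B(OH)3) = 0.23 mol, n(B(OH)4-) = 0.108 mol.
pKa = −log(6.3 × 10^-10) = 9.201
pH = pKa + log([A⁻]/[HA]) = 9.201 + log(0.108/0.23) = 9.201 -0.328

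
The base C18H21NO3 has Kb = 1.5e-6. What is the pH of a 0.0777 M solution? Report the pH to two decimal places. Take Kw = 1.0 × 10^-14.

C18H21NO3 + H2O ⇌ C18H22NO3+ + OH-
Kb = x²/(0.0777 − x) = 1.5 × 10^-6
Assume x ≪ 0.0777: x ≈ √(1.5 × 10^-6 × 0.0777) = 3.41 × 10^-4 M
pOH = 3.47, so pH = 14.00 − pOH = 10.53

pH = 10.53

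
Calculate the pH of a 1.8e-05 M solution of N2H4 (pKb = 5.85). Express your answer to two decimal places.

pH = 8.64

N2H4 + H2O ⇌ N2H5+ + OH-
Kb = 10^(−5.85) = 1.41 × 10^-6
Kb = [OH-]²/(1.8e-05 − [OH-]) = 1.41 × 10^-6
Here C₀/Kb ≈ 12.8, so the small-[OH-] approximation fails. Use the quadratic:
[OH-] = (−Kb + √(Kb² + 4·Kb·C₀))/2 = 4.38 × 10^-6 M
pOH = 5.36, so pH = 14.00 − pOH = 8.64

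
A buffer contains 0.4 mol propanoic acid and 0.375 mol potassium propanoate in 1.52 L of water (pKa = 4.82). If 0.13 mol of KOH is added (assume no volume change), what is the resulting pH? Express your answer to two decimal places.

After neutralization: n(CH3CH2COOH) = 0.27 mol, n(CH3CH2COO-) = 0.505 mol.
pH = pKa + log([A⁻]/[HA]) = 4.82 + log(0.505/0.27) = 4.82 +0.272

pH = 5.09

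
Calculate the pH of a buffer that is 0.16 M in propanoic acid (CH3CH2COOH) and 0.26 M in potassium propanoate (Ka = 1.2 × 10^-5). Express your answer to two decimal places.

pH = 5.13

pKa = −log(1.2 × 10^-5) = 4.921
pH = pKa + log([A⁻]/[HA]) = 4.921 + log(0.26/0.16)
pH = 4.921 + (+0.211) = 5.13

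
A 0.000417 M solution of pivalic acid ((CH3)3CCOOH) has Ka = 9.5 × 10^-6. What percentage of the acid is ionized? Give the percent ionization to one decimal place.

(CH3)3CCOOH ⇌ (CH3)3CCOO- + H+; let x = [H+] at equilibrium.
Ka = x²/(C₀ − x); solving the quadratic gives x = 5.84 × 10^-5 M.
Fraction ionized = 5.84 × 10^-5 / 0.000417 = 0.1400 → 14.0%

14.0%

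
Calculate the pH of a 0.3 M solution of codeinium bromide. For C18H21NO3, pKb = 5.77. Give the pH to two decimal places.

C18H22NO3+ is the conjugate acid of the weak base C18H21NO3.
Kb = 10^(−5.77) = 1.70 × 10^-6
Ka = Kw/Kb = 1.0×10^-14 / 1.70 × 10^-6 = 5.88 × 10^-9
From the ICE table, Ka = [H+]²/(0.3 − [H+]) = 5.88 × 10^-9.
Assume [H+] ≪ 0.3: [H+] ≈ √(5.88 × 10^-9 × 0.3) = 4.20 × 10^-5 M
pH = −log[H+] = −log(4.20 × 10^-5) = 4.38

pH = 4.38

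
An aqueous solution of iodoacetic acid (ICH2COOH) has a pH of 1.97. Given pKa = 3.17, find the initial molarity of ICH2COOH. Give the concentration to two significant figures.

C₀ = 1.8 × 10^-1 M

[H+] = 10^(-1.97) = 1.07 × 10^-2 M = x
Ka = 10^(−3.17) = 6.76 × 10^-4
Ka = x²/(C₀ − x) ⇒ C₀ = x + x²/Ka
C₀ = 1.07 × 10^-2 + (1.07 × 10^-2)²/(6.76 × 10^-4) = 1.80 × 10^-1 M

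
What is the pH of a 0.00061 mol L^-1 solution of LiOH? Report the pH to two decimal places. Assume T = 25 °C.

LiOH is a strong base; [OH-] = 0.00061 M.
pOH = -log(0.00061) = 3.21
pH = 14.00 - 3.21 = 10.79

pH = 10.79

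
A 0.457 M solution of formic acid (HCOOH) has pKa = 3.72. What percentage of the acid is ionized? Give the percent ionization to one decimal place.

HCOOH ⇌ HCOO- + H+; let x = [H+] at equilibrium.
Ka = 10^(−3.72) = 1.91 × 10^-4
x ≈ √(Ka·C₀) = √(1.91 × 10^-4 × 0.457) = 9.34 × 10^-3 M
% ionization = x/C₀ × 100% = 9.34 × 10^-3/0.457 × 100% = 2.0%

2.0%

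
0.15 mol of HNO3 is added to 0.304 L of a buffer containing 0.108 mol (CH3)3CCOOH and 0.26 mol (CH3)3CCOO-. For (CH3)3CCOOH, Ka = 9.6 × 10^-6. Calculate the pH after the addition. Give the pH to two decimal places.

pH = 4.65

After neutralization: n((CH3)3CCOOH) = 0.258 mol, n((CH3)3CCOO-) = 0.11 mol.
pKa = −log(9.6 × 10^-6) = 5.018
pH = pKa + log([A⁻]/[HA]) = 5.018 + log(0.11/0.258) = 5.018 -0.370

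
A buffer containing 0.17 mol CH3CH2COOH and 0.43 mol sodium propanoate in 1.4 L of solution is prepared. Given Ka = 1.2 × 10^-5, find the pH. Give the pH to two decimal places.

pKa = −log(1.2 × 10^-5) = 4.921
Using pH = pKa + log([base]/[acid]) with [base]/[acid] = 0.43/0.17:
pH = 4.921 + (+0.403) = 5.32

pH = 5.32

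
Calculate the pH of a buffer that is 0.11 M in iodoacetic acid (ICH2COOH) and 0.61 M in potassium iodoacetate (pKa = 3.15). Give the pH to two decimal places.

Henderson–Hasselbalch: pH = pKa + log([ICH2COO-]/[ICH2COOH]) = 3.15 + log(0.61/0.11)
pH = 3.15 + (+0.744) = 3.89

pH = 3.89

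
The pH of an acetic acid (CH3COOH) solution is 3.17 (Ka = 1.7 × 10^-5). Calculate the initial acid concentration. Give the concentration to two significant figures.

[H+] = 10^(-3.17) = 6.76 × 10^-4 M = x
Ka = x²/(C₀ − x) ⇒ C₀ = x + x²/Ka
C₀ = 6.76 × 10^-4 + (6.76 × 10^-4)²/(1.7 × 10^-5) = 2.76 × 10^-2 M

C₀ = 2.8 × 10^-2 M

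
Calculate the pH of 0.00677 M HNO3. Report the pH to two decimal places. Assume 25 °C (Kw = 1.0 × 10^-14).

HNO3 is a strong acid and dissociates completely, so [H+] = 0.00677 M.
pH = -log(0.00677) = 2.17

pH = 2.17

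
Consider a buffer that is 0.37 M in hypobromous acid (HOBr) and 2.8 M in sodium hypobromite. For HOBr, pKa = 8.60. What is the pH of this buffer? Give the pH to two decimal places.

Henderson–Hasselbalch: pH = pKa + log([OBr-]/[HOBr]) = 8.60 + log(2.8/0.37)
pH = 8.60 + (+0.879) = 9.48

pH = 9.48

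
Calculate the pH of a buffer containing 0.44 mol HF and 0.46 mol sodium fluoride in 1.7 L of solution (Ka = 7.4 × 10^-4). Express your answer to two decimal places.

pKa = −log(7.4 × 10^-4) = 3.131
pH = pKa + log([A⁻]/[HA]) = 3.131 + log(0.46/0.44)
pH = 3.131 + (+0.019) = 3.15

pH = 3.15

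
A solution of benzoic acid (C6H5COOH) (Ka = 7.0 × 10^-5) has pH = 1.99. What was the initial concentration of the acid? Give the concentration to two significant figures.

[H+] = 10^(-1.99) = 1.02 × 10^-2 M = x
Ka = x²/(C₀ − x) ⇒ C₀ = x + x²/Ka
C₀ = 1.02 × 10^-2 + (1.02 × 10^-2)²/(7.0 × 10^-5) = 1.50 M

C₀ = 1.5 M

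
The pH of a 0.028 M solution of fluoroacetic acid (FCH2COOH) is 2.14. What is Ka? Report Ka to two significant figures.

[H+] = 10^(-2.14) = 7.24 × 10^-3 M
At equilibrium [HA] = 0.028 − 7.24 × 10^-3 = 2.08 × 10^-2 M
Ka = [H+][A-]/[HA] = (7.24 × 10^-3)² / 2.08 × 10^-2 = 2.5 × 10^-3

Ka = 2.5 × 10^-3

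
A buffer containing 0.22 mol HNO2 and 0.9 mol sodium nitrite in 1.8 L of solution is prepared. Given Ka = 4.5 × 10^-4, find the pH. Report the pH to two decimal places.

pKa = −log(4.5 × 10^-4) = 3.347
pH = pKa + log([A⁻]/[HA]) = 3.347 + log(0.9/0.22)
pH = 3.347 + (+0.612) = 3.96

pH = 3.96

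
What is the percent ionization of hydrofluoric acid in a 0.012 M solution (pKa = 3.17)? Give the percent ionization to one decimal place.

HF ⇌ F- + H+; let x = [H+] at equilibrium.
Ka = 10^(−3.17) = 6.76 × 10^-4
Solve x² + 0.000676x − 8.11e-06 = 0 → x = 2.53 × 10^-3 M
% ionization = x/C₀ × 100% = 2.53 × 10^-3/0.012 × 100% = 21.1%

21.1%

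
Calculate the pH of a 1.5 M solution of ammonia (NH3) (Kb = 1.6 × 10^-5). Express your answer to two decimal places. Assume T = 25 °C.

pH = 11.69

NH3 + H2O ⇌ NH4+ + OH-
From the ICE table, Kb = [OH-]²/(1.5 − [OH-]) = 1.6 × 10^-5.
Neglecting [OH-] in the denominator: [OH-] = √(1.6 × 10^-5 × 1.5) = 4.90 × 10^-3 M
pOH = 2.31, so pH = 14.00 − pOH = 11.69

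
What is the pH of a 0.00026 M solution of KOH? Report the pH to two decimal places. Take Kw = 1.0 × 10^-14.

pH = 10.41

KOH is a strong base; [OH-] = 0.00026 M.
pOH = -log(0.00026) = 3.59
pH = 14.00 - 3.59 = 10.41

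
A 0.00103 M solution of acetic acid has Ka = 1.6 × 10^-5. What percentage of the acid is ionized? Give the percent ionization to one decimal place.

CH3COOH ⇌ CH3COO- + H+; let x = [H+] at equilibrium.
Ka = x²/(C₀ − x); solving the quadratic gives x = 1.21 × 10^-4 M.
Fraction ionized = 1.21 × 10^-4 / 0.00103 = 0.1175 → 11.7%

11.7%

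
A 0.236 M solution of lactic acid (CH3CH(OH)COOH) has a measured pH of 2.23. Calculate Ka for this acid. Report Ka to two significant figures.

Ka = 1.5 × 10^-4

[H+] = 10^(-2.23) = 5.89 × 10^-3 M
At equilibrium [HA] = 0.236 − 5.89 × 10^-3 = 2.30 × 10^-1 M
Ka = [H+][A-]/[HA] = (5.89 × 10^-3)² / 2.30 × 10^-1 = 1.5 × 10^-4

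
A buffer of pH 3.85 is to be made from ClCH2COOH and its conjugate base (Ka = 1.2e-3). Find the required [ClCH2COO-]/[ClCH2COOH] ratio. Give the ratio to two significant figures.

ratio = 8.5

pKa = -log(1.2 × 10^-3) = 2.921
pH = pKa + log(r) ⇒ log(r) = 3.85 − 2.921 = +0.929
r = [ClCH2COO-]/[ClCH2COOH] = 10^(+0.929) = 8.49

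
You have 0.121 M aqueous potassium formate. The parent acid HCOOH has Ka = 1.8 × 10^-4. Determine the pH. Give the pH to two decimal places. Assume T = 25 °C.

HCOO- is the conjugate base of the weak acid HCOOH.
Kb = Kw/Ka = 1.0×10^-14 / 1.8 × 10^-4 = 5.56 × 10^-11
Kb = [OH-]²/(0.121 − [OH-]) = 5.56 × 10^-11
Assume [OH-] ≪ 0.121: [OH-] ≈ √(5.56 × 10^-11 × 0.121) = 2.59 × 10^-6 M
Check: 0.0021% ionized — well under 5%, approximation valid.
pOH = 5.59, so pH = 14.00 − pOH = 8.41

pH = 8.41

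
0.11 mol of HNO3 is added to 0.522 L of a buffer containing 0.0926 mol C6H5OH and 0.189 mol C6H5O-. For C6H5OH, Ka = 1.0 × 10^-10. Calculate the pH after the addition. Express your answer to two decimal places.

After neutralization: n(C6H5OH) = 0.203 mol, n(C6H5O-) = 0.079 mol.
pKa = −log(1.0 × 10^-10) = 10.000
pH = pKa + log(n_C6H5O-/n_C6H5OH) = 10.000 + log(0.079/0.203) = 10.000 + (-0.410)

pH = 9.59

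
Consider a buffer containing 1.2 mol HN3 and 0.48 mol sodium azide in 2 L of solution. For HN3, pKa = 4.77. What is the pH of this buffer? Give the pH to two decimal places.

pH = 4.37

pH = pKa + log([A⁻]/[HA]) = 4.77 + log(0.48/1.2)
pH = 4.77 + (-0.398) = 4.37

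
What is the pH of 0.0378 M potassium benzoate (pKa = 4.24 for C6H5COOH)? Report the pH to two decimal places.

pH = 8.41

C6H5COO- is the conjugate base of the weak acid C6H5COOH.
Ka = 10^(−4.24) = 5.75 × 10^-5
Kb = Kw/Ka = 1.0×10^-14 / 5.75 × 10^-5 = 1.74 × 10^-10
Let x = [OH-] at equilibrium. Kb = x²/(0.0378 − x).
Neglecting x in the denominator: x = √(1.74 × 10^-10 × 0.0378) = 2.56 × 10^-6 M
(x/C₀ = 0.0068% < 5%, so the approximation holds.)
pOH = −log(2.56 × 10^-6) = 5.59; pH = 14.00 − 5.59 = 8.41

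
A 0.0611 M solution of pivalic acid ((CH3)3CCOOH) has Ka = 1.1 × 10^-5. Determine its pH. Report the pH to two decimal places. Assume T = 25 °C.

(CH3)3CCOOH ⇌ (CH3)3CCOO- + H+
Ka = x²/(0.0611 − x) = 1.1 × 10^-5
Assume x ≪ 0.0611: x ≈ √(1.1 × 10^-5 × 0.0611) = 8.20 × 10^-4 M
(x/C₀ = 1.3% < 5%, so the approximation holds.)
pH = −log[H+] = −log(8.20 × 10^-4) = 3.09

pH = 3.09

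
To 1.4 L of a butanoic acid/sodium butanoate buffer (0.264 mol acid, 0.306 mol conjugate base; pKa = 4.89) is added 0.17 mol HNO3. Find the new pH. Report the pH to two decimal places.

pH = 4.39

Added H+ converts CH3(CH2)2COO- to CH3(CH2)2COOH: CH3(CH2)2COOH → 0.434 mol, CH3(CH2)2COO- → 0.136 mol.
pH = pKa + log([A⁻]/[HA]) = 4.89 + log(0.136/0.434) = 4.89 -0.504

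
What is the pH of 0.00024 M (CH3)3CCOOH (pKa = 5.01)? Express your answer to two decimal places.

(CH3)3CCOOH ⇌ (CH3)3CCOO- + H+
Ka = 10^(−5.01) = 9.77 × 10^-6
From the ICE table, Ka = [H+]²/(0.00024 − [H+]) = 9.77 × 10^-6.
The 5% rule fails; solving [H+]² + Ka·[H+] − Ka·C₀ = 0 exactly:
[H+] = (−Ka + √(Ka² + 4·Ka·C₀))/2 = 4.38 × 10^-5 M
pH = −log[H+] = −log(4.38 × 10^-5) = 4.36

pH = 4.36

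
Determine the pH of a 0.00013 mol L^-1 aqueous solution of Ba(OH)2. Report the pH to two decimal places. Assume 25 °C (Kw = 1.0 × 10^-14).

Ba(OH)2 is a strong base (each formula unit releases 2 OH-); [OH-] = 0.00026 M.
pOH = -log(0.00026) = 3.59
pH = 14.00 - 3.59 = 10.41

pH = 10.41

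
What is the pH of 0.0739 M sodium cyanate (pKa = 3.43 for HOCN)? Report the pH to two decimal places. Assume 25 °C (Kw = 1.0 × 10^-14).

OCN- is the conjugate base of the weak acid HOCN.
Ka = 10^(−3.43) = 3.72 × 10^-4
Kb = Kw/Ka = 1.0×10^-14 / 3.72 × 10^-4 = 2.69 × 10^-11
Kb = [OH-]²/(0.0739 − [OH-]) = 2.69 × 10^-11
Neglecting [OH-] in the denominator: [OH-] = √(2.69 × 10^-11 × 0.0739) = 1.41 × 10^-6 M
([OH-]/C₀ = 0.0019% < 5%, so the approximation holds.)
pOH = −log(1.41 × 10^-6) = 5.85; pH = 14.00 − 5.85 = 8.15

pH = 8.15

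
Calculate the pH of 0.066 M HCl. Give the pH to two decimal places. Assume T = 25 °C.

HCl is a strong acid and dissociates completely, so [H+] = 0.066 M.
pH = -log(0.066) = 1.18

pH = 1.18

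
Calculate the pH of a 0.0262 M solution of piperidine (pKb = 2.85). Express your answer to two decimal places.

C5H10NH + H2O ⇌ C5H10NH2+ + OH-
Kb = 10^(−2.85) = 1.41 × 10^-3
Kb = x²/(0.0262 − x) = 1.41 × 10^-3
Here C₀/Kb ≈ 18.6, so the small-x approximation fails. Use the quadratic:
x = [−0.00141 + √(0.00141² + 0.000148)]/2 = 5.41 × 10^-3 M
pOH = 2.27, so pH = 14.00 − pOH = 11.73

pH = 11.73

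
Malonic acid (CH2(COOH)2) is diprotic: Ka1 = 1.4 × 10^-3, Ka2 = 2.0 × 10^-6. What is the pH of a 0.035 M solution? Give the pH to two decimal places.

Ka1 ≫ Ka2, so treat the first dissociation as the only significant source of H+.
Ka1 = x²/(0.035 − x) = 1.4 × 10^-3
Solving the quadratic: x = (−Ka1 + √(Ka1² + 4·Ka1·C₀))/2 = 6.33 × 10^-3 M
pH = −log(6.33 × 10^-3) = 2.20

pH = 2.20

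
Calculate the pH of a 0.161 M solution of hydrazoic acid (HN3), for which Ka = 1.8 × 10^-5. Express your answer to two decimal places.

pH = 2.77

HN3 ⇌ N3- + H+
Let x = [H+] at equilibrium. Ka = x²/(0.161 − x).
Since Ka ≪ C₀, x ≈ √(Ka·C₀) = 1.70 × 10^-3 M.
pH = −log[H+] = −log(1.70 × 10^-3) = 2.77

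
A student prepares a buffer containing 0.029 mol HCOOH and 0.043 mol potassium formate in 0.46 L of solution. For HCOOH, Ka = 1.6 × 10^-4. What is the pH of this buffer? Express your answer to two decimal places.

pKa = −log(1.6 × 10^-4) = 3.796
Henderson–Hasselbalch: pH = pKa + log([HCOO-]/[HCOOH]) = 3.796 + log(0.043/0.029)
pH = 3.796 + (+0.171) = 3.97

pH = 3.97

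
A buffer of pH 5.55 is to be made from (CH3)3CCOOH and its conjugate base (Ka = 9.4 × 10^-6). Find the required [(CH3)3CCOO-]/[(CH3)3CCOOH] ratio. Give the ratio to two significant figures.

ratio = 3.3

pKa = -log(9.4 × 10^-6) = 5.027
pH = pKa + log(r) ⇒ log(r) = 5.55 − 5.027 = +0.523
r = [(CH3)3CCOO-]/[(CH3)3CCOOH] = 10^(+0.523) = 3.33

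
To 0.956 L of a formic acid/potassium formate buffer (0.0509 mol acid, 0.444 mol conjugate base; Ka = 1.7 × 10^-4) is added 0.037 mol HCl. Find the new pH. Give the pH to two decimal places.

Added H+ converts HCOO- to HCOOH: HCOOH → 0.0879 mol, HCOO- → 0.407 mol.
pKa = −log(1.7 × 10^-4) = 3.770
pH = pKa + log(n_HCOO-/n_HCOOH) = 3.770 + log(0.407/0.0879) = 3.770 + (+0.666)

pH = 4.44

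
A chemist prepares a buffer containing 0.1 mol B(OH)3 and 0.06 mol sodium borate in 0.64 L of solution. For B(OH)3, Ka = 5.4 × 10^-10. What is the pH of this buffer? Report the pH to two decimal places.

pH = 9.05

pKa = −log(5.4 × 10^-10) = 9.268
pH = pKa + log([A⁻]/[HA]) = 9.268 + log(0.06/0.1)
pH = 9.268 + (-0.222) = 9.05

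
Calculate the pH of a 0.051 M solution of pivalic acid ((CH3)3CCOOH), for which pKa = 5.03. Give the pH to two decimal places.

(CH3)3CCOOH ⇌ (CH3)3CCOO- + H+
Ka = 10^(−5.03) = 9.33 × 10^-6
Ka = [H+]²/(0.051 − [H+]) = 9.33 × 10^-6
Assume [H+] ≪ 0.051: [H+] ≈ √(9.33 × 10^-6 × 0.051) = 6.90 × 10^-4 M
([H+]/C₀ = 1.4% < 5%, so the approximation holds.)
pH = −log[H+] = −log(6.90 × 10^-4) = 3.16

pH = 3.16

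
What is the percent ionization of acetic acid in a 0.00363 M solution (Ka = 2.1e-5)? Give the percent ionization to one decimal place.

CH3COOH ⇌ CH3COO- + H+; let x = [H+] at equilibrium.
Ka = x²/(C₀ − x); solving the quadratic gives x = 2.66 × 10^-4 M.
Fraction ionized = 2.66 × 10^-4 / 0.00363 = 0.0733 → 7.3%

7.3%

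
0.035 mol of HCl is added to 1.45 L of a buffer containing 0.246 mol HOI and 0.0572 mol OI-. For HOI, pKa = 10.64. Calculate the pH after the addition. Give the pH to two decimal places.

pH = 9.54

Added H+ converts OI- to HOI: HOI → 0.281 mol, OI- → 0.0222 mol.
Henderson–Hasselbalch with mole ratio 0.0222/0.281: pH = 10.64 + (-1.102)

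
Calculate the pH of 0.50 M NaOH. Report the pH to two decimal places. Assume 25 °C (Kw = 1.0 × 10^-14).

NaOH is a strong base; [OH-] = 0.5 M.
pOH = -log(0.5) = 0.30
pH = 14.00 - 0.30 = 13.70

pH = 13.70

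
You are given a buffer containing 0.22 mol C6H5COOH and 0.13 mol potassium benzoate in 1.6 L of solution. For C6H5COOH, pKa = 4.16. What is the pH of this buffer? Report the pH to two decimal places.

pH = 3.93

Using pH = pKa + log([base]/[acid]) with [base]/[acid] = 0.13/0.22:
pH = 4.16 + (-0.228) = 3.93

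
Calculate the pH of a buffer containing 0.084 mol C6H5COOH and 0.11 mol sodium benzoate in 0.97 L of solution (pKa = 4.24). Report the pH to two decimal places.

Using pH = pKa + log([base]/[acid]) with [base]/[acid] = 0.11/0.084:
pH = 4.24 + (+0.117) = 4.36

pH = 4.36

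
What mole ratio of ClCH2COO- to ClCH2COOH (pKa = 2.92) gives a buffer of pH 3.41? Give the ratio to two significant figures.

ratio = 3.1

pH = pKa + log(r) ⇒ log(r) = 3.41 − 2.92 = +0.49
r = [ClCH2COO-]/[ClCH2COOH] = 10^(+0.49) = 3.09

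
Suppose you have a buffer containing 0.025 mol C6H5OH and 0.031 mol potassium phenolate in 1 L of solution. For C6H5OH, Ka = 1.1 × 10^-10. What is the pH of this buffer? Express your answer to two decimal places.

pKa = −log(1.1 × 10^-10) = 9.959
pH = pKa + log([A⁻]/[HA]) = 9.959 + log(0.031/0.025)
pH = 9.959 + (+0.093) = 10.05

pH = 10.05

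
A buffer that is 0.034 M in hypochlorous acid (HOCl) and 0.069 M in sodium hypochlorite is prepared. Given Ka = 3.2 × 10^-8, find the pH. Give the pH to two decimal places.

pKa = −log(3.2 × 10^-8) = 7.495
pH = pKa + log([A⁻]/[HA]) = 7.495 + log(0.069/0.034)
pH = 7.495 + (+0.307) = 7.80

pH = 7.80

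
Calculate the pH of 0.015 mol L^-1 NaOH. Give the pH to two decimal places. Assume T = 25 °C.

pH = 12.18

NaOH is a strong base; [OH-] = 0.015 M.
pOH = -log(0.015) = 1.82
pH = 14.00 - 1.82 = 12.18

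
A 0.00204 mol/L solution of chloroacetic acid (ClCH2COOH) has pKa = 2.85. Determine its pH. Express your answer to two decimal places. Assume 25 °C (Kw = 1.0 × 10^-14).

pH = 2.95

ClCH2COOH ⇌ ClCH2COO- + H+
Ka = 10^(−2.85) = 1.41 × 10^-3
Ka = [H+]²/(0.00204 − [H+]) = 1.41 × 10^-3
The 5% rule fails; solving [H+]² + Ka·[H+] − Ka·C₀ = 0 exactly:
[H+] = (−Ka + √(Ka² + 4·Ka·C₀))/2 = 1.13 × 10^-3 M
pH = −log(1.13 × 10^-3) = 2.95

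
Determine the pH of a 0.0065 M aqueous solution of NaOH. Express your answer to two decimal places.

pH = 11.81

NaOH is a strong base; [OH-] = 0.0065 M.
pOH = -log(0.0065) = 2.19
pH = 14.00 - 2.19 = 11.81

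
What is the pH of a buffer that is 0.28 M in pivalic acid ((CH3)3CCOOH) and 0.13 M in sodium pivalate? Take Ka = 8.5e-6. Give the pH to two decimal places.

pH = 4.74

pKa = −log(8.5 × 10^-6) = 5.071
pH = pKa + log([A⁻]/[HA]) = 5.071 + log(0.13/0.28)
pH = 5.071 + (-0.333) = 4.74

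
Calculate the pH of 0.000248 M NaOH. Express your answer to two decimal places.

pH = 10.39

NaOH is a strong base; [OH-] = 0.000248 M.
pOH = -log(0.000248) = 3.61
pH = 14.00 - 3.61 = 10.39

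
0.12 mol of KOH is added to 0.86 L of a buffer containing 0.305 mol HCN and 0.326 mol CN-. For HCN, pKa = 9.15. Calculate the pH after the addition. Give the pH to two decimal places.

OH- converts HCN to CN-: HCN → 0.185 mol, CN- → 0.446 mol.
pH = pKa + log(n_CN-/n_HCN) = 9.15 + log(0.446/0.185) = 9.15 + (+0.382)

pH = 9.53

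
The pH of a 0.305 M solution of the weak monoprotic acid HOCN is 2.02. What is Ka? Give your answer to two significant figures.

Ka = 3.1 × 10^-4

[H+] = 10^(-2.02) = 9.55 × 10^-3 M
At equilibrium [HA] = 0.305 − 9.55 × 10^-3 = 2.95 × 10^-1 M
Ka = [H+][A-]/[HA] = (9.55 × 10^-3)² / 2.95 × 10^-1 = 3.1 × 10^-4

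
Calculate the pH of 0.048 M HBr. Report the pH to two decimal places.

pH = 1.32

HBr is a strong acid and dissociates completely, so [H+] = 0.048 M.
pH = -log(0.048) = 1.32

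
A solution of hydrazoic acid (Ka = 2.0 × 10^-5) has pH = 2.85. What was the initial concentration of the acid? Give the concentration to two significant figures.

[H+] = 10^(-2.85) = 1.41 × 10^-3 M = x
Ka = x²/(C₀ − x) ⇒ C₀ = x + x²/Ka
C₀ = 1.41 × 10^-3 + (1.41 × 10^-3)²/(2.0 × 10^-5) = 1.01 × 10^-1 M

C₀ = 1.0 × 10^-1 M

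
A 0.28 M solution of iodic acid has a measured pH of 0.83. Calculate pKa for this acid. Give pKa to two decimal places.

pKa = 0.78

[H+] = 10^(-0.83) = 1.48 × 10^-1 M
At equilibrium [HA] = 0.28 − 1.48 × 10^-1 = 1.32 × 10^-1 M
Ka = [H+][A-]/[HA] = (1.48 × 10^-1)² / 1.32 × 10^-1 = 1.66 × 10^-1
pKa = -log(1.66 × 10^-1) = 0.78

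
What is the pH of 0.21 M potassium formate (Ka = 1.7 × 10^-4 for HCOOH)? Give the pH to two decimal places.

HCOO- is the conjugate base of the weak acid HCOOH.
Kb = Kw/Ka = 1.0×10^-14 / 1.7 × 10^-4 = 5.88 × 10^-11
Kb = [OH-]²/(0.21 − [OH-]) = 5.88 × 10^-11
Neglecting [OH-] in the denominator: [OH-] = √(5.88 × 10^-11 × 0.21) = 3.51 × 10^-6 M
pOH = 5.45, so pH = 14.00 − pOH = 8.55

pH = 8.55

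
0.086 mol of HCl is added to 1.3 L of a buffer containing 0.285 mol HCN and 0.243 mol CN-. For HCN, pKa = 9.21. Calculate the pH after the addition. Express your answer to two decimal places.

pH = 8.84

Added H+ converts CN- to HCN: HCN → 0.371 mol, CN- → 0.157 mol.
pH = pKa + log([A⁻]/[HA]) = 9.21 + log(0.157/0.371) = 9.21 -0.373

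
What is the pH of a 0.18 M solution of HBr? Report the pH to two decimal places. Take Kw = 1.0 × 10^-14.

HBr is a strong acid and dissociates completely, so [H+] = 0.18 M.
pH = -log(0.18) = 0.74

pH = 0.74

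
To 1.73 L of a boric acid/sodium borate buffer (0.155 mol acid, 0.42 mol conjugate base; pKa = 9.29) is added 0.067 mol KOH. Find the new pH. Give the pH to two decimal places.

After neutralization: n(B(OH)3) = 0.088 mol, n(B(OH)4-) = 0.487 mol.
pH = pKa + log([A⁻]/[HA]) = 9.29 + log(0.487/0.088) = 9.29 +0.743

pH = 10.03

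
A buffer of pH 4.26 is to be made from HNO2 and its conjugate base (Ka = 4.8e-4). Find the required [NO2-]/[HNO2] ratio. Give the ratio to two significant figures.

ratio = 8.7

pKa = -log(4.8 × 10^-4) = 3.319
pH = pKa + log(r) ⇒ log(r) = 4.26 − 3.319 = +0.941
r = [NO2-]/[HNO2] = 10^(+0.941) = 8.73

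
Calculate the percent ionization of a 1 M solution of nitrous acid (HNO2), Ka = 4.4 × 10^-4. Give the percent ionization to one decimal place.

2.1%

HNO2 ⇌ NO2- + H+; let x = [H+] at equilibrium.
x ≈ √(Ka·C₀) = √(4.4 × 10^-4 × 1) = 2.10 × 10^-2 M
% ionization = x/C₀ × 100% = 2.10 × 10^-2/1 × 100% = 2.1%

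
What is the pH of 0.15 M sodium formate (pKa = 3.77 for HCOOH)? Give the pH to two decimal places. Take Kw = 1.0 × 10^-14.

HCOO- is the conjugate base of the weak acid HCOOH.
Ka = 10^(−3.77) = 1.70 × 10^-4
Kb = Kw/Ka = 1.0×10^-14 / 1.70 × 10^-4 = 5.88 × 10^-11
From the ICE table, Kb = [OH-]²/(0.15 − [OH-]) = 5.88 × 10^-11.
Assume [OH-] ≪ 0.15: [OH-] ≈ √(5.88 × 10^-11 × 0.15) = 2.97 × 10^-6 M
pOH = −log(2.97 × 10^-6) = 5.53; pH = 14.00 − 5.53 = 8.47

pH = 8.47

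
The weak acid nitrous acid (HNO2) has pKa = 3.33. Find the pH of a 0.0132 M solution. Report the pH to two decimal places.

pH = 2.65

HNO2 ⇌ NO2- + H+
Ka = 10^(−3.33) = 4.68 × 10^-4
From the ICE table, Ka = x²/(0.0132 − x) = 4.68 × 10^-4.
The 5% rule fails; solving x² + Ka·x − Ka·C₀ = 0 exactly:
x = [−0.000468 + √(0.000468² + 2.47e-05)]/2 = 2.26 × 10^-3 M
pH = −log[H+] = −log(2.26 × 10^-3) = 2.65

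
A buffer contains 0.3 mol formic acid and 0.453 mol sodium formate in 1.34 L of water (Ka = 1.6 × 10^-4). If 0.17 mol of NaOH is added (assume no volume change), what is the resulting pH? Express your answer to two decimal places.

pH = 4.48

After neutralization: n(HCOOH) = 0.13 mol, n(HCOO-) = 0.623 mol.
pKa = −log(1.6 × 10^-4) = 3.796
Henderson–Hasselbalch with mole ratio 0.623/0.13: pH = 3.796 + (+0.681)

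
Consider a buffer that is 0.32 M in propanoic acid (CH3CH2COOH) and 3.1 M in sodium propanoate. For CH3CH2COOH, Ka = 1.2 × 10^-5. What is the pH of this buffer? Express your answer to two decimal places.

pKa = −log(1.2 × 10^-5) = 4.921
Henderson–Hasselbalch: pH = pKa + log([CH3CH2COO-]/[CH3CH2COOH]) = 4.921 + log(3.1/0.32)
pH = 4.921 + (+0.986) = 5.91

pH = 5.91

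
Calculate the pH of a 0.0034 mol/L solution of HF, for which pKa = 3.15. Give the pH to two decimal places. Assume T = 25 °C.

pH = 2.91

HF ⇌ F- + H+
Ka = 10^(−3.15) = 7.08 × 10^-4
Let x = [H+] at equilibrium. Ka = x²/(0.0034 − x).
Here C₀/Ka ≈ 4.8, so the small-x approximation fails. Use the quadratic:
x = (−Ka + √(Ka² + 4·Ka·C₀))/2 = 1.24 × 10^-3 M
pH = −log[H+] = −log(1.24 × 10^-3) = 2.91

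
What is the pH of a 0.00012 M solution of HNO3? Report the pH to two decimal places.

HNO3 is a strong acid and dissociates completely, so [H+] = 0.00012 M.
pH = -log(0.00012) = 3.92

pH = 3.92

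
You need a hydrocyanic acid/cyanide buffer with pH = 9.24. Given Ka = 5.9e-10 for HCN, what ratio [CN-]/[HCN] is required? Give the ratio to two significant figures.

ratio = 1.0

pKa = -log(5.9 × 10^-10) = 9.229
pH = pKa + log(r) ⇒ log(r) = 9.24 − 9.229 = +0.011
r = [CN-]/[HCN] = 10^(+0.011) = 1.03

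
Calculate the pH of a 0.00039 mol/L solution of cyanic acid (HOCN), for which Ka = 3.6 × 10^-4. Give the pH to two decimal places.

pH = 3.63

HOCN ⇌ OCN- + H+
From the ICE table, Ka = x²/(0.00039 − x) = 3.6 × 10^-4.
The 5% rule fails; solving x² + Ka·x − Ka·C₀ = 0 exactly:
x = (−Ka + √(Ka² + 4·Ka·C₀))/2 = 2.36 × 10^-4 M
pH = −log(2.36 × 10^-4) = 3.63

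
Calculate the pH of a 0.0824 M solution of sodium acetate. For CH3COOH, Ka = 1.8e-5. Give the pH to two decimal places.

pH = 8.83

CH3COO- is the conjugate base of the weak acid CH3COOH.
Kb = Kw/Ka = 1.0×10^-14 / 1.8 × 10^-5 = 5.56 × 10^-10
Kb = x²/(0.0824 − x) = 5.56 × 10^-10
Since Kb ≪ C₀, x ≈ √(Kb·C₀) = 6.77 × 10^-6 M.
(x/C₀ = 0.0082% < 5%, so the approximation holds.)
pOH = 5.17, so pH = 14.00 − pOH = 8.83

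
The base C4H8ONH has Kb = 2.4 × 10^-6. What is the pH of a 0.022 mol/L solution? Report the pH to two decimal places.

C4H8ONH + H2O ⇌ C4H8ONH2+ + OH-
From the ICE table, Kb = [OH-]²/(0.022 − [OH-]) = 2.4 × 10^-6.
Neglecting [OH-] in the denominator: [OH-] = √(2.4 × 10^-6 × 0.022) = 2.30 × 10^-4 M
Check: 1% ionized — well under 5%, approximation valid.
pOH = 3.64, so pH = 14.00 − pOH = 10.36

pH = 10.36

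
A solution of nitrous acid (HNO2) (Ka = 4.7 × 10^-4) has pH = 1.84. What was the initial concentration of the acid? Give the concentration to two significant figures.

C₀ = 4.6 × 10^-1 M

[H+] = 10^(-1.84) = 1.45 × 10^-2 M = x
Ka = x²/(C₀ − x) ⇒ C₀ = x + x²/Ka
C₀ = 1.45 × 10^-2 + (1.45 × 10^-2)²/(4.7 × 10^-4) = 4.62 × 10^-1 M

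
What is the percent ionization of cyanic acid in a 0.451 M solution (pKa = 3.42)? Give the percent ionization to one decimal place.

HOCN ⇌ OCN- + H+; let x = [H+] at equilibrium.
Ka = 10^(−3.42) = 3.80 × 10^-4
x ≈ √(Ka·C₀) = √(3.80 × 10^-4 × 0.451) = 1.31 × 10^-2 M
Fraction ionized = 1.31 × 10^-2 / 0.451 = 0.0290 → 2.9%

2.9%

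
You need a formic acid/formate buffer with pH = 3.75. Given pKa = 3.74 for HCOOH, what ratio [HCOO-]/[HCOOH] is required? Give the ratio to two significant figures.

ratio = 1.0

pH = pKa + log(r) ⇒ log(r) = 3.75 − 3.74 = +0.01
r = [HCOO-]/[HCOOH] = 10^(+0.01) = 1.02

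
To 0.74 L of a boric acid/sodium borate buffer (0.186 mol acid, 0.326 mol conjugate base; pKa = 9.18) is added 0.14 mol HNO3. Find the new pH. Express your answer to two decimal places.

pH = 8.94

After neutralization: n(B(OH)3) = 0.326 mol, n(B(OH)4-) = 0.186 mol.
pH = pKa + log([A⁻]/[HA]) = 9.18 + log(0.186/0.326) = 9.18 -0.244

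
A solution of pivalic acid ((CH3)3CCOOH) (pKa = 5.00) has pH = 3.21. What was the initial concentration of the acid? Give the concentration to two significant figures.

[H+] = 10^(-3.21) = 6.17 × 10^-4 M = x
Ka = 10^(−5.00) = 1.00 × 10^-5
Ka = x²/(C₀ − x) ⇒ C₀ = x + x²/Ka
C₀ = 6.17 × 10^-4 + (6.17 × 10^-4)²/(1.00 × 10^-5) = 3.87 × 10^-2 M

C₀ = 3.9 × 10^-2 M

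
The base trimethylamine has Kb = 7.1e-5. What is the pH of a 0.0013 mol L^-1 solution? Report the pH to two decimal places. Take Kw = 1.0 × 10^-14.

pH = 10.43

(CH3)3N + H2O ⇌ (CH3)3NH+ + OH-
From the ICE table, Kb = x²/(0.0013 − x) = 7.1 × 10^-5.
Here C₀/Kb ≈ 18.3, so the small-x approximation fails. Use the quadratic:
x = (−Kb + √(Kb² + 4·Kb·C₀))/2 = 2.70 × 10^-4 M
pOH = −log(2.70 × 10^-4) = 3.57; pH = 14.00 − 3.57 = 10.43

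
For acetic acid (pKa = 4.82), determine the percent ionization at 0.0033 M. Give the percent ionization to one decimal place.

6.5%

CH3COOH ⇌ CH3COO- + H+; let x = [H+] at equilibrium.
Ka = 10^(−4.82) = 1.51 × 10^-5
Ka = x²/(C₀ − x); solving the quadratic gives x = 2.16 × 10^-4 M.
Fraction ionized = 2.16 × 10^-4 / 0.0033 = 0.0655 → 6.5%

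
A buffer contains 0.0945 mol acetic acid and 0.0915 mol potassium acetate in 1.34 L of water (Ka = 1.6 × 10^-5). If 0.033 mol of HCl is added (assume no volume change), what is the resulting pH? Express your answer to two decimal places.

pH = 4.46

Added H+ converts CH3COO- to CH3COOH: CH3COOH → 0.128 mol, CH3COO- → 0.0585 mol.
pKa = −log(1.6 × 10^-5) = 4.796
pH = pKa + log(n_CH3COO-/n_CH3COOH) = 4.796 + log(0.0585/0.128) = 4.796 + (-0.340)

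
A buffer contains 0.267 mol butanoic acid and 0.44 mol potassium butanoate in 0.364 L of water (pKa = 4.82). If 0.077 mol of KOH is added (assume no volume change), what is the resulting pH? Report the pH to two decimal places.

pH = 5.25

OH- converts CH3(CH2)2COOH to CH3(CH2)2COO-: CH3(CH2)2COOH → 0.19 mol, CH3(CH2)2COO- → 0.517 mol.
pH = pKa + log([A⁻]/[HA]) = 4.82 + log(0.517/0.19) = 4.82 +0.435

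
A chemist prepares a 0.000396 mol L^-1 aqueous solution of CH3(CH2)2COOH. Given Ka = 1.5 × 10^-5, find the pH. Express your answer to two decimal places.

pH = 4.16

CH3(CH2)2COOH ⇌ CH3(CH2)2COO- + H+
From the ICE table, Ka = x²/(0.000396 − x) = 1.5 × 10^-5.
Here C₀/Ka ≈ 26.4, so the small-x approximation fails. Use the quadratic:
x = [−1.5e-05 + √(1.5e-05² + 2.38e-08)]/2 = 6.99 × 10^-5 M
pH = −log[H+] = −log(6.99 × 10^-5) = 4.16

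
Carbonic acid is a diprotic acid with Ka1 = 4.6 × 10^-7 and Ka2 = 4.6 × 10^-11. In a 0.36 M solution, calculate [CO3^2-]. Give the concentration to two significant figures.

First ionization gives [H+] ≈ [HCO3-] = 4.07 × 10^-4 M.
Second step: Ka2 = [H+][CO3^2-]/[HCO3-] ≈ [CO3^2-] (since [H+] ≈ [HCO3-]).
So [CO3^2-] ≈ Ka2.

4.6 × 10^-11 M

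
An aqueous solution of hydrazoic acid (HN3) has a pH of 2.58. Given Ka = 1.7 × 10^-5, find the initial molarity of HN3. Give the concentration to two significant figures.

[H+] = 10^(-2.58) = 2.63 × 10^-3 M = x
Ka = x²/(C₀ − x) ⇒ C₀ = x + x²/Ka
C₀ = 2.63 × 10^-3 + (2.63 × 10^-3)²/(1.7 × 10^-5) = 4.10 × 10^-1 M

C₀ = 4.1 × 10^-1 M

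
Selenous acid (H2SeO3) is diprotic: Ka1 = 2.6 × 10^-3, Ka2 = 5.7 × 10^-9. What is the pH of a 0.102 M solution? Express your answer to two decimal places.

Ka1 ≫ Ka2, so treat the first dissociation as the only significant source of H+.
Ka1 = x²/(0.102 − x) = 2.6 × 10^-3
Solving the quadratic: x = (−Ka1 + √(Ka1² + 4·Ka1·C₀))/2 = 1.50 × 10^-2 M
pH = −log(1.50 × 10^-2) = 1.82

pH = 1.82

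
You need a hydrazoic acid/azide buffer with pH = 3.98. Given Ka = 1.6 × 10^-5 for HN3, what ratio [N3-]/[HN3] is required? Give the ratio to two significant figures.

ratio = 0.15

pKa = -log(1.6 × 10^-5) = 4.796
pH = pKa + log(r) ⇒ log(r) = 3.98 − 4.796 = -0.816
r = [N3-]/[HN3] = 10^(-0.816) = 0.153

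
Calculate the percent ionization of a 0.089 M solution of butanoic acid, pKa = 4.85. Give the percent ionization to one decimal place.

1.3%

CH3(CH2)2COOH ⇌ CH3(CH2)2COO- + H+; let x = [H+] at equilibrium.
Ka = 10^(−4.85) = 1.41 × 10^-5
x ≈ √(Ka·C₀) = √(1.41 × 10^-5 × 0.089) = 1.12 × 10^-3 M
% ionization = x/C₀ × 100% = 1.12 × 10^-3/0.089 × 100% = 1.3%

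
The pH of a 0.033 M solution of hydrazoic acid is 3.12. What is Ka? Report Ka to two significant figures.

[H+] = 10^(-3.12) = 7.59 × 10^-4 M
At equilibrium [HA] = 0.033 − 7.59 × 10^-4 = 3.22 × 10^-2 M
Ka = [H+][A-]/[HA] = (7.59 × 10^-4)² / 3.22 × 10^-2 = 1.8 × 10^-5

Ka = 1.8 × 10^-5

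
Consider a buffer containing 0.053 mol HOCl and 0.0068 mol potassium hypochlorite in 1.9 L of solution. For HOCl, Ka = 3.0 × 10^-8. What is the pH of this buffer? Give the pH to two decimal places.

pH = 6.63

pKa = −log(3.0 × 10^-8) = 7.523
Henderson–Hasselbalch: pH = pKa + log([OCl-]/[HOCl]) = 7.523 + log(0.0068/0.053)
pH = 7.523 + (-0.892) = 6.63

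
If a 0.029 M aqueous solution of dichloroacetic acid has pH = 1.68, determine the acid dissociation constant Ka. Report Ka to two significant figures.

Ka = 5.4 × 10^-2

[H+] = 10^(-1.68) = 2.09 × 10^-2 M
At equilibrium [HA] = 0.029 − 2.09 × 10^-2 = 8.10 × 10^-3 M
Ka = [H+][A-]/[HA] = (2.09 × 10^-2)² / 8.10 × 10^-3 = 5.4 × 10^-2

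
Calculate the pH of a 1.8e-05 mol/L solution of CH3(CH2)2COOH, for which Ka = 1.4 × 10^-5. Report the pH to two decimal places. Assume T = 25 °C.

CH3(CH2)2COOH ⇌ CH3(CH2)2COO- + H+
Let x = [H+] at equilibrium. Ka = x²/(1.8e-05 − x).
The 5% rule fails; solving x² + Ka·x − Ka·C₀ = 0 exactly:
x = [−1.4e-05 + √(1.4e-05² + 1.01e-09)]/2 = 1.03 × 10^-5 M
pH = −log[H+] = −log(1.03 × 10^-5) = 4.99

pH = 4.99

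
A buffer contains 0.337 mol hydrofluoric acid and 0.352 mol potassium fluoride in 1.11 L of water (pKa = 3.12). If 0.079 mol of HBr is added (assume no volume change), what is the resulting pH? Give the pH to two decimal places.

pH = 2.94

Added H+ converts F- to HF: HF → 0.416 mol, F- → 0.273 mol.
pH = pKa + log(n_F-/n_HF) = 3.12 + log(0.273/0.416) = 3.12 + (-0.183)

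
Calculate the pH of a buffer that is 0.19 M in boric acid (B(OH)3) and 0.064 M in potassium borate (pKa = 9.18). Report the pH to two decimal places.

Henderson–Hasselbalch: pH = pKa + log([B(OH)4-]/[B(OH)3]) = 9.18 + log(0.064/0.19)
pH = 9.18 + (-0.473) = 8.71

pH = 8.71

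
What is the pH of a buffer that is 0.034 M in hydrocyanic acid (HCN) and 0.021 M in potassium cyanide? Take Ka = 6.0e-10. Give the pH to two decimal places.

pKa = −log(6.0 × 10^-10) = 9.222
Using pH = pKa + log([base]/[acid]) with [base]/[acid] = 0.021/0.034:
pH = 9.222 + (-0.209) = 9.01

pH = 9.01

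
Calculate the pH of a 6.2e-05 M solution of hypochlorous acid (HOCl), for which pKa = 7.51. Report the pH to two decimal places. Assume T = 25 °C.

HOCl ⇌ OCl- + H+
Ka = 10^(−7.51) = 3.09 × 10^-8
Ka = [H+]²/(6.2e-05 − [H+]) = 3.09 × 10^-8
Since Ka ≪ C₀, [H+] ≈ √(Ka·C₀) = 1.38 × 10^-6 M.
pH = −log[H+] = −log(1.38 × 10^-6) = 5.86

pH = 5.86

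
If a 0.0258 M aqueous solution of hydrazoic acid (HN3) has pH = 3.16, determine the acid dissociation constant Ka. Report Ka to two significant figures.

Ka = 1.9 × 10^-5

[H+] = 10^(-3.16) = 6.92 × 10^-4 M
At equilibrium [HA] = 0.0258 − 6.92 × 10^-4 = 2.51 × 10^-2 M
Ka = [H+][A-]/[HA] = (6.92 × 10^-4)² / 2.51 × 10^-2 = 1.9 × 10^-5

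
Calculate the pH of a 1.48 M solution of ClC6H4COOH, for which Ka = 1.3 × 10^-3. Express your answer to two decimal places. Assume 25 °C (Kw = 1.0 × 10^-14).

pH = 1.36

ClC6H4COOH ⇌ ClC6H4COO- + H+
Ka = [H+]²/(1.48 − [H+]) = 1.3 × 10^-3
Assume [H+] ≪ 1.48: [H+] ≈ √(1.3 × 10^-3 × 1.48) = 4.39 × 10^-2 M
([H+]/C₀ = 3% < 5%, so the approximation holds.)
pH = −log(4.39 × 10^-2) = 1.36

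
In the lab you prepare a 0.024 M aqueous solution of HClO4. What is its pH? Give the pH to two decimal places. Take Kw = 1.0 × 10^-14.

pH = 1.62

HClO4 is a strong acid and dissociates completely, so [H+] = 0.024 M.
pH = -log(0.024) = 1.62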